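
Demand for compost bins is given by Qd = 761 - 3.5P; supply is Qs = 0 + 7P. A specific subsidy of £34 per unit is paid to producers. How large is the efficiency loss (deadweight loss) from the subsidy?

Pre-subsidy: 761 - 3.5P = 0 + 7P gives P* = 1522/21, Q* = 1522/3.
With the subsidy, sellers receive Ps = Pb + 34 for each unit, where Pb is the price buyers pay.
Supply in terms of Pb becomes Qs = 0 + 7(Pb + 34) = 238 + 7Pb. Setting this equal to demand: 761 - 3.5Pb = 238 + 7Pb, so Pb = 1046/21.
Sellers receive Ps = 1046/21 + 34 = 1760/21; Q' = 761 − 3.5·(1046/21) = 1760/3.
The subsidy expands output by 1760/3 − 1522/3 = 238/3 past the efficient level; on those units the gap between marginal cost and willingness to pay runs from 0 up to 34.
DWL = ½ × 34 × 238/3 = 4046/3.

Deadweight loss = 4046/3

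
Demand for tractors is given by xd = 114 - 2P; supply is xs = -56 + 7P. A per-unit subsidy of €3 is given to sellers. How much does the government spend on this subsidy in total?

Government cost = 728/3

Pre-subsidy: 114 - 2P = -56 + 7P gives P* = 170/9, x* = 686/9.
With the subsidy, sellers receive Ps = Pb + 3 for each unit, where Pb is the price buyers pay.
Supply in terms of Pb becomes xs = -56 + 7(Pb + 3) = -35 + 7Pb. Setting this equal to demand: 114 - 2Pb = -35 + 7Pb, so Pb = 149/9.
Sellers receive Ps = 149/9 + 3 = 176/9; x' = 114 − 2·(149/9) = 728/9.
Government outlay = subsidy × quantity = 3 × 728/9 = 728/3.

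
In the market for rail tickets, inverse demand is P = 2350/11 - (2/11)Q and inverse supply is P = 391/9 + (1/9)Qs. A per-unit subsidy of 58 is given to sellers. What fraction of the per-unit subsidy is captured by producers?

Producer share = 11/29

Pre-subsidy: 2350/11 - (2/11)Q = 391/9 + (1/9)Q gives Q* = 581 and P* = 108.
With the subsidy, sellers receive Ps = Pb + 58 for each unit, where Pb is the price buyers pay.
On the curves, Pb = 2350/11 - (2/11)Q and Ps = 391/9 + (1/9)Q; the wedge Ps − Pb = 58 gives 391/9 + (1/9)Q − (2350/11 - (2/11)Q) = 58, so Q' = 779.
Then Pb = 2350/11 − (2/11)·779 = 72 and Ps = 391/9 + (1/9)·779 = 130.
Buyers' price falls by P* − Pb = 108 − 72 = 36; sellers' price rises by Ps − P* = 130 − 108 = 22.
So producers capture 22/58 = 11/29 of each unit of subsidy.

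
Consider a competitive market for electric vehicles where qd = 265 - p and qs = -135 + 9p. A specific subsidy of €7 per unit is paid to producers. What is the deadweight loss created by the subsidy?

Deadweight loss = €22.05

Pre-subsidy: 265 - p = -135 + 9p gives p* = 40, q* = 225.
With the subsidy, sellers receive ps = pb + 7 for each unit, where pb is the price buyers pay.
Supply in terms of pb becomes qs = -135 + 9(pb + 7) = -72 + 9pb. Setting this equal to demand: 265 - pb = -72 + 9pb, so pb = 33.7.
Sellers receive ps = 33.7 + 7 = 40.7; q' = 265 − 1·33.7 = 231.3.
The subsidy expands output by 231.3 − 225 = 6.3 past the efficient level; on those units the gap between marginal cost and willingness to pay runs from 0 up to 7.
DWL = ½ × 7 × 6.3 = 22.05.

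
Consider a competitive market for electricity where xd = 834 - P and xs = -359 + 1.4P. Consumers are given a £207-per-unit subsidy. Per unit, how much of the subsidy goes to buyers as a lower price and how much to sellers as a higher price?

Buyers gain £120.75 per unit; sellers gain £86.25 per unit

Pre-subsidy: 834 - P = -359 + 1.4P gives P* = 5965/12, x* = 4043/12.
With the rebate, buyers effectively pay Pb = Ps − 207, where Ps is the price sellers receive.
Demand in terms of Ps becomes xd = 834 − 1(Ps − 207) = 1041 - Ps. Setting this equal to supply: 1041 - Ps = -359 + 1.4Ps, so Ps = 1750/3.
Buyers pay Pb = 1750/3 − 207 = 1129/3; x' = -359 + 1.4·(1750/3) = 1373/3.
Buyers' price falls by P* − Pb = 5965/12 − 1129/3 = 120.75; sellers' price rises by Ps − P* = 1750/3 − 5965/12 = 86.25.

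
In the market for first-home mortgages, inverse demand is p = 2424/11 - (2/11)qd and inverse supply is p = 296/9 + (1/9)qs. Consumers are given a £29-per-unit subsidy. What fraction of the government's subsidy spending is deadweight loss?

DWL / government spending = 99/1478

Pre-subsidy: 2424/11 - (2/11)q = 296/9 + (1/9)q gives q* = 640 and p* = 104.
With the rebate, buyers effectively pay pb = ps − 29, where ps is the price sellers receive.
On the curves, pb = 2424/11 - (2/11)q and ps = 296/9 + (1/9)q; the wedge ps − pb = 29 gives 296/9 + (1/9)q − (2424/11 - (2/11)q) = 29, so q' = 739.
Then pb = 2424/11 − (2/11)·739 = 86 and ps = 296/9 + (1/9)·739 = 115.
ΔCS = ½(640 + 739)(104 − 86) = 12411; ΔPS = ½(640 + 739)(115 − 104) = 7584.5.
Government spending = 29 × 739 = 21431.
DWL = ½ × 29 × (739 − 640) = 1435.5; fraction = 1435.5 / 21431 = 99/1478.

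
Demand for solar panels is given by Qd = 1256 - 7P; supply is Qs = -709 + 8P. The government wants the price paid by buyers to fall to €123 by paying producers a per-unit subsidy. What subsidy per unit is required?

At a buyer price of 123, quantity demanded is 1256 − 7·123 = 395.
Sellers supply 395 only when they receive Ps with -709 + 8·Ps = 395, i.e. Ps = 138.
s = Ps − Pb = 138 − 123 = 15.

Required subsidy s = €15 per unit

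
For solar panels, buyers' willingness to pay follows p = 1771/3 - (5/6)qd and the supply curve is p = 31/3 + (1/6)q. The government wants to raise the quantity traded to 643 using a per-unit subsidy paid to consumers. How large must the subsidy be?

At q = 643, from the demand curve buyers pay pb = 1771/3 − (5/6)·643 = 54.5; from the supply curve sellers need ps = 31/3 + (1/6)·643 = 117.5.
The subsidy must fill the gap: s = ps − pb = 117.5 − 54.5 = 63.

Required subsidy s = 63 per unit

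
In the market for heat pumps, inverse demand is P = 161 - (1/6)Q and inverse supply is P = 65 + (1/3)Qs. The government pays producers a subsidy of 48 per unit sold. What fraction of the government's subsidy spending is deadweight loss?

DWL / government spending = 1/6

Pre-subsidy: 161 - (1/6)Q = 65 + (1/3)Q gives Q* = 192 and P* = 129.
With the subsidy, sellers receive Ps = Pb + 48 for each unit, where Pb is the price buyers pay.
On the curves, Pb = 161 - (1/6)Q and Ps = 65 + (1/3)Q; the wedge Ps − Pb = 48 gives 65 + (1/3)Q − (161 - (1/6)Q) = 48, so Q' = 288.
Then Pb = 161 − (1/6)·288 = 113 and Ps = 65 + (1/3)·288 = 161.
ΔCS = ½(192 + 288)(129 − 113) = 3840; ΔPS = ½(192 + 288)(161 − 129) = 7680.
Government spending = 48 × 288 = 13824.
DWL = ½ × 48 × (288 − 192) = 2304; fraction = 2304 / 13824 = 1/6.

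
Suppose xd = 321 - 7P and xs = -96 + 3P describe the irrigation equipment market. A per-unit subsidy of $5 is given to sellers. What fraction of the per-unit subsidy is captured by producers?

Producer share = 0.7

Pre-subsidy: 321 - 7P = -96 + 3P gives P* = 41.7, x* = 29.1.
With the subsidy, sellers receive Ps = Pb + 5 for each unit, where Pb is the price buyers pay.
Supply in terms of Pb becomes xs = -96 + 3(Pb + 5) = -81 + 3Pb. Setting this equal to demand: 321 - 7Pb = -81 + 3Pb, so Pb = 40.2.
Sellers receive Ps = 40.2 + 5 = 45.2; x' = 321 − 7·40.2 = 39.6.
Buyers' price falls by P* − Pb = 41.7 − 40.2 = 1.5; sellers' price rises by Ps − P* = 45.2 − 41.7 = 3.5.
So producers capture 3.5/5 = 0.7 of each unit of subsidy.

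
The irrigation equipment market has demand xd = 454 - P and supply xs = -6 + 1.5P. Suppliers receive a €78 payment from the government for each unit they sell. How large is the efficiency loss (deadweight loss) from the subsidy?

Pre-subsidy: 454 - P = -6 + 1.5P gives P* = 184, x* = 270.
With the subsidy, sellers receive Ps = Pb + 78 for each unit, where Pb is the price buyers pay.
Supply in terms of Pb becomes xs = -6 + 1.5(Pb + 78) = 111 + 1.5Pb. Setting this equal to demand: 454 - Pb = 111 + 1.5Pb, so Pb = 137.2.
Sellers receive Ps = 137.2 + 78 = 215.2; x' = 454 − 1·137.2 = 316.8.
The subsidy expands output by 316.8 − 270 = 46.8 past the efficient level; on those units the gap between marginal cost and willingness to pay runs from 0 up to 78.
DWL = ½ × 78 × 46.8 = 1825.2.

Deadweight loss = €1825.2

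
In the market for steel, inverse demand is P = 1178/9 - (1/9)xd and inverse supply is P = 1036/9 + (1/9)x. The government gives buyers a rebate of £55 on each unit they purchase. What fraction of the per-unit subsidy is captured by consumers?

Pre-subsidy: 1178/9 - (1/9)x = 1036/9 + (1/9)x gives x* = 71 and P* = 123.
With the rebate, buyers effectively pay Pb = Ps − 55, where Ps is the price sellers receive.
On the curves, Pb = 1178/9 - (1/9)x and Ps = 1036/9 + (1/9)x; the wedge Ps − Pb = 55 gives 1036/9 + (1/9)x − (1178/9 - (1/9)x) = 55, so x' = 318.5.
Then Pb = 1178/9 − (1/9)·318.5 = 95.5 and Ps = 1036/9 + (1/9)·318.5 = 150.5.
Buyers' price falls by P* − Pb = 123 − 95.5 = 27.5; sellers' price rises by Ps − P* = 150.5 − 123 = 27.5.
So consumers capture 27.5/55 = 0.5 of each unit of subsidy.

Consumer share = 0.5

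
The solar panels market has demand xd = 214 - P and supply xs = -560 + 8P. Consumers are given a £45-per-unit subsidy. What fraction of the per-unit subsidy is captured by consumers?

Consumer share = 8/9

Pre-subsidy: 214 - P = -560 + 8P gives P* = 86, x* = 128.
With the rebate, buyers effectively pay Pb = Ps − 45, where Ps is the price sellers receive.
Demand in terms of Ps becomes xd = 214 − 1(Ps − 45) = 259 - Ps. Setting this equal to supply: 259 - Ps = -560 + 8Ps, so Ps = 91.
Buyers pay Pb = 91 − 45 = 46; x' = -560 + 8·91 = 168.
Buyers' price falls by P* − Pb = 86 − 46 = 40; sellers' price rises by Ps − P* = 91 − 86 = 5.
So consumers capture 40/45 = 8/9 of each unit of subsidy.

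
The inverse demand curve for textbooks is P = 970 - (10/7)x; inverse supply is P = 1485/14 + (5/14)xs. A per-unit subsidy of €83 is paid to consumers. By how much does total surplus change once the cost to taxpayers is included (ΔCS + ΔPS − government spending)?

Net change in total surplus = -€1928.92

Pre-subsidy: 970 - (10/7)x = 1485/14 + (5/14)x gives x* = 483.8 and P* = 1952/7.
With the rebate, buyers effectively pay Pb = Ps − 83, where Ps is the price sellers receive.
On the curves, Pb = 970 - (10/7)x and Ps = 1485/14 + (5/14)x; the wedge Ps − Pb = 83 gives 1485/14 + (5/14)x − (970 - (10/7)x) = 83, so x' = 530.28.
Then Pb = 970 − (10/7)·530.28 = 7436/35 and Ps = 1485/14 + (5/14)·530.28 = 10341/35.
ΔCS = ½(483.8 + 530.28)(1952/7 − 7436/35) = 33667.456; ΔPS = ½(483.8 + 530.28)(10341/35 − 1952/7) = 8416.864.
Government spending = 83 × 530.28 = 44013.24.
Net change = 33667.456 + 8416.864 − 44013.24 = -1928.92. The loss equals the DWL triangle ½·83·46.48.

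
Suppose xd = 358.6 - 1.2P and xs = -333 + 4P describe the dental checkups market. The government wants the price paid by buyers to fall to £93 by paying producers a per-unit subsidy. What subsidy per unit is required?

At a buyer price of 93, quantity demanded is 358.6 − 1.2·93 = 247.
Sellers supply 247 only when they receive Ps with -333 + 4·Ps = 247, i.e. Ps = 145.
s = Ps − Pb = 145 − 93 = 52.

Required subsidy s = £52 per unit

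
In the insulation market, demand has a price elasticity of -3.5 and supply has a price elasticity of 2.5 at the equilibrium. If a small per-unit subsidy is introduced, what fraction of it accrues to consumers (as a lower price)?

Consumer share = 5/12

For a small subsidy around the equilibrium, the benefit split depends on the relative slopes, which at a point are proportional to the elasticities.
Buyer share = εs/(εs + |εd|) = 2.5/(2.5 + 3.5) = 5/12; seller share = |εd|/(εs + |εd|) = 7/12.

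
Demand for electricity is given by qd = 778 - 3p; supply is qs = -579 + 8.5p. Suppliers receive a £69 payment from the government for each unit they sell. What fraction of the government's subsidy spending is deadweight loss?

DWL / government spending = 153/1154

Pre-subsidy: 778 - 3p = -579 + 8.5p gives p* = 118, q* = 424.
With the subsidy, sellers receive ps = pb + 69 for each unit, where pb is the price buyers pay.
Supply in terms of pb becomes qs = -579 + 8.5(pb + 69) = 7.5 + 8.5pb. Setting this equal to demand: 778 - 3pb = 7.5 + 8.5pb, so pb = 67.
Sellers receive ps = 67 + 69 = 136; q' = 778 − 3·67 = 577.
ΔCS = ½(424 + 577)(118 − 67) = 25525.5; ΔPS = ½(424 + 577)(136 − 118) = 9009.
Government spending = 69 × 577 = 39813.
DWL = ½ × 69 × (577 − 424) = 5278.5; fraction = 5278.5 / 39813 = 153/1154.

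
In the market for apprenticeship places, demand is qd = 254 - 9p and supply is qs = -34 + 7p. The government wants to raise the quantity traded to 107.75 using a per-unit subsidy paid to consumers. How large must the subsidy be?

Required subsidy s = 4 per unit

At q = 107.75, invert demand for the buyer price: pb = (254 − 107.75)/9 = 16.25; invert supply for the seller price: ps = (107.75 − (-34))/7 = 20.25.
The subsidy must fill the gap: s = ps − pb = 20.25 − 16.25 = 4.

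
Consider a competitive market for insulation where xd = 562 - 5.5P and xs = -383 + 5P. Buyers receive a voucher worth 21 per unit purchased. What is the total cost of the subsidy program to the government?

Government cost = 2562

Pre-subsidy: 562 - 5.5P = -383 + 5P gives P* = 90, x* = 67.
With the rebate, buyers effectively pay Pb = Ps − 21, where Ps is the price sellers receive.
Demand in terms of Ps becomes xd = 562 − 5.5(Ps − 21) = 677.5 - 5.5Ps. Setting this equal to supply: 677.5 - 5.5Ps = -383 + 5Ps, so Ps = 101.
Buyers pay Pb = 101 − 21 = 80; x' = -383 + 5·101 = 122.
Government outlay = subsidy × quantity = 21 × 122 = 2562.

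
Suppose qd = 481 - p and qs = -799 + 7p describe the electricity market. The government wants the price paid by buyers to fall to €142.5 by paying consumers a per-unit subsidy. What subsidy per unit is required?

At a buyer price of 142.5, quantity demanded is 481 − 1·142.5 = 338.5.
Sellers supply 338.5 only when they receive ps with -799 + 7·ps = 338.5, i.e. ps = 162.5.
s = ps − pb = 162.5 − 142.5 = 20.

Required subsidy s = €20 per unit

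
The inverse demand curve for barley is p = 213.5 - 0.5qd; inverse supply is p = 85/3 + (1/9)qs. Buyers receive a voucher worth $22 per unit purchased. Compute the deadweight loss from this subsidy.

Deadweight loss = $396

Pre-subsidy: 213.5 - 0.5q = 85/3 + (1/9)q gives q* = 303 and p* = 62.
With the rebate, buyers effectively pay pb = ps − 22, where ps is the price sellers receive.
On the curves, pb = 213.5 - 0.5q and ps = 85/3 + (1/9)q; the wedge ps − pb = 22 gives 85/3 + (1/9)q − (213.5 - 0.5q) = 22, so q' = 339.
Then pb = 213.5 − 0.5·339 = 44 and ps = 85/3 + (1/9)·339 = 66.
The subsidy expands output by 339 − 303 = 36 past the efficient level; on those units the gap between marginal cost and willingness to pay runs from 0 up to 22.
DWL = ½ × 22 × 36 = 396.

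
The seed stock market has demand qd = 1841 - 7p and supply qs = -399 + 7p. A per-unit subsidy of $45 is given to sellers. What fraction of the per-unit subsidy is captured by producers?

Producer share = 0.5

Pre-subsidy: 1841 - 7p = -399 + 7p gives p* = 160, q* = 721.
With the subsidy, sellers receive ps = pb + 45 for each unit, where pb is the price buyers pay.
Supply in terms of pb becomes qs = -399 + 7(pb + 45) = -84 + 7pb. Setting this equal to demand: 1841 - 7pb = -84 + 7pb, so pb = 137.5.
Sellers receive ps = 137.5 + 45 = 182.5; q' = 1841 − 7·137.5 = 878.5.
Buyers' price falls by p* − pb = 160 − 137.5 = 22.5; sellers' price rises by ps − p* = 182.5 − 160 = 22.5.
So producers capture 22.5/45 = 0.5 of each unit of subsidy.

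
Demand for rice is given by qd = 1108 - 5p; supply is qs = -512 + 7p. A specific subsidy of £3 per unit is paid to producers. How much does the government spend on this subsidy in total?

Government cost = £1325.25

Pre-subsidy: 1108 - 5p = -512 + 7p gives p* = 135, q* = 433.
With the subsidy, sellers receive ps = pb + 3 for each unit, where pb is the price buyers pay.
Supply in terms of pb becomes qs = -512 + 7(pb + 3) = -491 + 7pb. Setting this equal to demand: 1108 - 5pb = -491 + 7pb, so pb = 133.25.
Sellers receive ps = 133.25 + 3 = 136.25; q' = 1108 − 5·133.25 = 441.75.
Government outlay = subsidy × quantity = 3 × 441.75 = 1325.25.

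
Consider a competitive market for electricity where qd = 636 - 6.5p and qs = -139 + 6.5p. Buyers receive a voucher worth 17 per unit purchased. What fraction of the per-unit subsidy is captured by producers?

Pre-subsidy: 636 - 6.5p = -139 + 6.5p gives p* = 775/13, q* = 248.5.
With the rebate, buyers effectively pay pb = ps − 17, where ps is the price sellers receive.
Demand in terms of ps becomes qd = 636 − 6.5(ps − 17) = 746.5 - 6.5ps. Setting this equal to supply: 746.5 - 6.5ps = -139 + 6.5ps, so ps = 1771/26.
Buyers pay pb = 1771/26 − 17 = 1329/26; q' = -139 + 6.5·(1771/26) = 303.75.
Buyers' price falls by p* − pb = 775/13 − 1329/26 = 8.5; sellers' price rises by ps − p* = 1771/26 − 775/13 = 8.5.
So producers capture 8.5/17 = 0.5 of each unit of subsidy.

Producer share = 0.5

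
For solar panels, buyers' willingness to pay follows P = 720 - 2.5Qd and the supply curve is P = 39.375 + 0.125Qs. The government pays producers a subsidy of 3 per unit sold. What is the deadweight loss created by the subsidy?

Deadweight loss = 12/7

Pre-subsidy: 720 - 2.5Q = 39.375 + 0.125Q gives Q* = 1815/7 and P* = 1005/14.
With the subsidy, sellers receive Ps = Pb + 3 for each unit, where Pb is the price buyers pay.
On the curves, Pb = 720 - 2.5Q and Ps = 39.375 + 0.125Q; the wedge Ps − Pb = 3 gives 39.375 + 0.125Q − (720 - 2.5Q) = 3, so Q' = 1823/7.
Then Pb = 720 − 2.5·(1823/7) = 965/14 and Ps = 39.375 + 0.125·(1823/7) = 1007/14.
The subsidy expands output by 1823/7 − 1815/7 = 8/7 past the efficient level; on those units the gap between marginal cost and willingness to pay runs from 0 up to 3.
DWL = ½ × 3 × 8/7 = 12/7.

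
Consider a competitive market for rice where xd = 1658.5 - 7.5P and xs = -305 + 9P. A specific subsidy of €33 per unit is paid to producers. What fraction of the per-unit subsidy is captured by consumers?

Consumer share = 6/11

Pre-subsidy: 1658.5 - 7.5P = -305 + 9P gives P* = 119, x* = 766.
With the subsidy, sellers receive Ps = Pb + 33 for each unit, where Pb is the price buyers pay.
Supply in terms of Pb becomes xs = -305 + 9(Pb + 33) = -8 + 9Pb. Setting this equal to demand: 1658.5 - 7.5Pb = -8 + 9Pb, so Pb = 101.
Sellers receive Ps = 101 + 33 = 134; x' = 1658.5 − 7.5·101 = 901.
Buyers' price falls by P* − Pb = 119 − 101 = 18; sellers' price rises by Ps − P* = 134 − 119 = 15.
So consumers capture 18/33 = 6/11 of each unit of subsidy.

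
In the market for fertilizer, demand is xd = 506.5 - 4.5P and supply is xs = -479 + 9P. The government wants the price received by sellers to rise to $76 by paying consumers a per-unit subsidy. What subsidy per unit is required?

At a seller price of 76, quantity supplied is -479 + 9·76 = 205.
Buyers absorb 205 only when they pay Pb with 506.5 − 4.5·Pb = 205, i.e. Pb = 67.
s = Ps − Pb = 76 − 67 = 9.

Required subsidy s = $9 per unit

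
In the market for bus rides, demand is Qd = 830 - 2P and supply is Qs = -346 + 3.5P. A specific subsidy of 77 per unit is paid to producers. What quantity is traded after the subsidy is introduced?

Q' = 5504/11

Pre-subsidy: 830 - 2P = -346 + 3.5P gives P* = 2352/11, Q* = 4426/11.
With the subsidy, sellers receive Ps = Pb + 77 for each unit, where Pb is the price buyers pay.
Supply in terms of Pb becomes Qs = -346 + 3.5(Pb + 77) = -76.5 + 3.5Pb. Setting this equal to demand: 830 - 2Pb = -76.5 + 3.5Pb, so Pb = 1813/11.
Sellers receive Ps = 1813/11 + 77 = 2660/11; Q' = 830 − 2·(1813/11) = 5504/11.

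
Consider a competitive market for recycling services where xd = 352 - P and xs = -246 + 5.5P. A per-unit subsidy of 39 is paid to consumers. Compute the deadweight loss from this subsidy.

Pre-subsidy: 352 - P = -246 + 5.5P gives P* = 92, x* = 260.
With the rebate, buyers effectively pay Pb = Ps − 39, where Ps is the price sellers receive.
Demand in terms of Ps becomes xd = 352 − 1(Ps − 39) = 391 - Ps. Setting this equal to supply: 391 - Ps = -246 + 5.5Ps, so Ps = 98.
Buyers pay Pb = 98 − 39 = 59; x' = -246 + 5.5·98 = 293.
The subsidy expands output by 293 − 260 = 33 past the efficient level; on those units the gap between marginal cost and willingness to pay runs from 0 up to 39.
DWL = ½ × 39 × 33 = 643.5.

Deadweight loss = 643.5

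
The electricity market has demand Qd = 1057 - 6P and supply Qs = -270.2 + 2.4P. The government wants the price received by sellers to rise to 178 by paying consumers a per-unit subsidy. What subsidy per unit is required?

Required subsidy s = 28 per unit

At a seller price of 178, quantity supplied is -270.2 + 2.4·178 = 157.
Buyers absorb 157 only when they pay Pb with 1057 − 6·Pb = 157, i.e. Pb = 150.
s = Ps − Pb = 178 − 150 = 28.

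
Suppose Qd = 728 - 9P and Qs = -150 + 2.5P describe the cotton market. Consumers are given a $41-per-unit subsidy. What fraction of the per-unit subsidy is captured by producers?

Producer share = 18/23

Pre-subsidy: 728 - 9P = -150 + 2.5P gives P* = 1756/23, Q* = 940/23.
With the rebate, buyers effectively pay Pb = Ps − 41, where Ps is the price sellers receive.
Demand in terms of Ps becomes Qd = 728 − 9(Ps − 41) = 1097 - 9Ps. Setting this equal to supply: 1097 - 9Ps = -150 + 2.5Ps, so Ps = 2494/23.
Buyers pay Pb = 2494/23 − 41 = 1551/23; Q' = -150 + 2.5·(2494/23) = 2785/23.
Buyers' price falls by P* − Pb = 1756/23 − 1551/23 = 205/23; sellers' price rises by Ps − P* = 2494/23 − 1756/23 = 738/23.
So producers capture (738/23)/41 = 18/23 of each unit of subsidy.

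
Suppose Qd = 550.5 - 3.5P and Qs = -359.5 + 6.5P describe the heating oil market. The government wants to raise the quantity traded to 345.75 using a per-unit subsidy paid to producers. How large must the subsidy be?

Required subsidy s = 50 per unit

At Q = 345.75, invert demand for the buyer price: Pb = (550.5 − 345.75)/3.5 = 58.5; invert supply for the seller price: Ps = (345.75 − (-359.5))/6.5 = 108.5.
The subsidy must fill the gap: s = Ps − Pb = 108.5 − 58.5 = 50.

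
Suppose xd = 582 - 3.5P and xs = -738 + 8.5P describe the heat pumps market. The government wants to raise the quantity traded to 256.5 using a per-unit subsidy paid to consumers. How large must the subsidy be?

At x = 256.5, invert demand for the buyer price: Pb = (582 − 256.5)/3.5 = 93; invert supply for the seller price: Ps = (256.5 − (-738))/8.5 = 117.
The subsidy must fill the gap: s = Ps − Pb = 117 − 93 = 24.

Required subsidy s = 24 per unit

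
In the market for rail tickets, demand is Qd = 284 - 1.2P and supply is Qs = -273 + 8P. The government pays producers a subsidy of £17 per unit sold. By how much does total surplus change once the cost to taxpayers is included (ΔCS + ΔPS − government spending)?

Net change in total surplus = -3468/23

Pre-subsidy: 284 - 1.2P = -273 + 8P gives P* = 2785/46, Q* = 4861/23.
With the subsidy, sellers receive Ps = Pb + 17 for each unit, where Pb is the price buyers pay.
Supply in terms of Pb becomes Qs = -273 + 8(Pb + 17) = -137 + 8Pb. Setting this equal to demand: 284 - 1.2Pb = -137 + 8Pb, so Pb = 2105/46.
Sellers receive Ps = 2105/46 + 17 = 2887/46; Q' = 284 − 1.2·(2105/46) = 5269/23.
ΔCS = ½(4861/23 + 5269/23)(2785/46 − 2105/46) = 1722100/529; ΔPS = ½(4861/23 + 5269/23)(2887/46 − 2785/46) = 258315/529.
Government spending = 17 × 5269/23 = 89573/23.
Net change = 1722100/529 + 258315/529 − 89573/23 = -3468/23. The loss equals the DWL triangle ½·17·408/23.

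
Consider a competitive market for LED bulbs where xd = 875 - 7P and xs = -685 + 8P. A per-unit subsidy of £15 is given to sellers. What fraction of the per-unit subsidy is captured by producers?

Producer share = 7/15

Pre-subsidy: 875 - 7P = -685 + 8P gives P* = 104, x* = 147.
With the subsidy, sellers receive Ps = Pb + 15 for each unit, where Pb is the price buyers pay.
Supply in terms of Pb becomes xs = -685 + 8(Pb + 15) = -565 + 8Pb. Setting this equal to demand: 875 - 7Pb = -565 + 8Pb, so Pb = 96.
Sellers receive Ps = 96 + 15 = 111; x' = 875 − 7·96 = 203.
Buyers' price falls by P* − Pb = 104 − 96 = 8; sellers' price rises by Ps − P* = 111 − 104 = 7.
So producers capture 7/15 = 7/15 of each unit of subsidy.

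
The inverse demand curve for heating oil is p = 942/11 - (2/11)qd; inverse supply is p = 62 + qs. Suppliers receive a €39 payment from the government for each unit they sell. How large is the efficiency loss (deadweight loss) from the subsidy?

Pre-subsidy: 942/11 - (2/11)q = 62 + q gives q* = 20 and p* = 82.
With the subsidy, sellers receive ps = pb + 39 for each unit, where pb is the price buyers pay.
On the curves, pb = 942/11 - (2/11)q and ps = 62 + q; the wedge ps − pb = 39 gives 62 + q − (942/11 - (2/11)q) = 39, so q' = 53.
Then pb = 942/11 − (2/11)·53 = 76 and ps = 62 + 1·53 = 115.
The subsidy expands output by 53 − 20 = 33 past the efficient level; on those units the gap between marginal cost and willingness to pay runs from 0 up to 39.
DWL = ½ × 39 × 33 = 643.5.

Deadweight loss = €643.5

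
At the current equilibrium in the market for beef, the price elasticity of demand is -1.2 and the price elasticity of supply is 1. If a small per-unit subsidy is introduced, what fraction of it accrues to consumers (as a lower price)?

Consumer share = 5/11

For a small subsidy around the equilibrium, the benefit split depends on the relative slopes, which at a point are proportional to the elasticities.
Buyer share = εs/(εs + |εd|) = 1/(1 + 1.2) = 5/11; seller share = |εd|/(εs + |εd|) = 6/11.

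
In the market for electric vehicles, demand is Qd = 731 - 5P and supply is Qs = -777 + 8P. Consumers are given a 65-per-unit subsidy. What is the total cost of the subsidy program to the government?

Government cost = 22815

Pre-subsidy: 731 - 5P = -777 + 8P gives P* = 116, Q* = 151.
With the rebate, buyers effectively pay Pb = Ps − 65, where Ps is the price sellers receive.
Demand in terms of Ps becomes Qd = 731 − 5(Ps − 65) = 1056 - 5Ps. Setting this equal to supply: 1056 - 5Ps = -777 + 8Ps, so Ps = 141.
Buyers pay Pb = 141 − 65 = 76; Q' = -777 + 8·141 = 351.
Government outlay = subsidy × quantity = 65 × 351 = 22815.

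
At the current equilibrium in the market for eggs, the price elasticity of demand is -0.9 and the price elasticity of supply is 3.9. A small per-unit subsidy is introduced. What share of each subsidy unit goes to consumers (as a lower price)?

For a small subsidy around the equilibrium, the benefit split depends on the relative slopes, which at a point are proportional to the elasticities.
Buyer share = εs/(εs + |εd|) = 3.9/(3.9 + 0.9) = 0.8125; seller share = |εd|/(εs + |εd|) = 0.1875.

Consumer share = 0.8125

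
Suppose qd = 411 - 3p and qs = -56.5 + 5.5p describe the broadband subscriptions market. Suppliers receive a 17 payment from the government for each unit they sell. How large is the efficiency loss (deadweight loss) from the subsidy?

Deadweight loss = 280.5

Pre-subsidy: 411 - 3p = -56.5 + 5.5p gives p* = 55, q* = 246.
With the subsidy, sellers receive ps = pb + 17 for each unit, where pb is the price buyers pay.
Supply in terms of pb becomes qs = -56.5 + 5.5(pb + 17) = 37 + 5.5pb. Setting this equal to demand: 411 - 3pb = 37 + 5.5pb, so pb = 44.
Sellers receive ps = 44 + 17 = 61; q' = 411 − 3·44 = 279.
The subsidy expands output by 279 − 246 = 33 past the efficient level; on those units the gap between marginal cost and willingness to pay runs from 0 up to 17.
DWL = ½ × 17 × 33 = 280.5.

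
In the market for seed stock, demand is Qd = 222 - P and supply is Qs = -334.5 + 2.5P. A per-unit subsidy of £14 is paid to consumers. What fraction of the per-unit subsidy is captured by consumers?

Consumer share = 5/7

Pre-subsidy: 222 - P = -334.5 + 2.5P gives P* = 159, Q* = 63.
With the rebate, buyers effectively pay Pb = Ps − 14, where Ps is the price sellers receive.
Demand in terms of Ps becomes Qd = 222 − 1(Ps − 14) = 236 - Ps. Setting this equal to supply: 236 - Ps = -334.5 + 2.5Ps, so Ps = 163.
Buyers pay Pb = 163 − 14 = 149; Q' = -334.5 + 2.5·163 = 73.
Buyers' price falls by P* − Pb = 159 − 149 = 10; sellers' price rises by Ps − P* = 163 − 159 = 4.
So consumers capture 10/14 = 5/7 of each unit of subsidy.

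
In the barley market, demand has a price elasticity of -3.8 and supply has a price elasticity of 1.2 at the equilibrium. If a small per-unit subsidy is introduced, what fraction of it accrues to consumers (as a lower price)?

Consumer share = 0.24

For a small subsidy around the equilibrium, the benefit split depends on the relative slopes, which at a point are proportional to the elasticities.
Buyer share = εs/(εs + |εd|) = 1.2/(1.2 + 3.8) = 0.24; seller share = |εd|/(εs + |εd|) = 0.76.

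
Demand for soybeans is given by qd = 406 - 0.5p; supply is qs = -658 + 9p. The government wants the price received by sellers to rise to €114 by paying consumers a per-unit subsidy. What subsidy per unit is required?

Required subsidy s = €38 per unit

At a seller price of 114, quantity supplied is -658 + 9·114 = 368.
Buyers absorb 368 only when they pay pb with 406 − 0.5·pb = 368, i.e. pb = 76.
s = ps − pb = 114 − 76 = 38.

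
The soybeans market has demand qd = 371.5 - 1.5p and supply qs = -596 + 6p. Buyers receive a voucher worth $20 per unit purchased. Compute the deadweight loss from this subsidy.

Pre-subsidy: 371.5 - 1.5p = -596 + 6p gives p* = 129, q* = 178.
With the rebate, buyers effectively pay pb = ps − 20, where ps is the price sellers receive.
Demand in terms of ps becomes qd = 371.5 − 1.5(ps − 20) = 401.5 - 1.5ps. Setting this equal to supply: 401.5 - 1.5ps = -596 + 6ps, so ps = 133.
Buyers pay pb = 133 − 20 = 113; q' = -596 + 6·133 = 202.
The subsidy expands output by 202 − 178 = 24 past the efficient level; on those units the gap between marginal cost and willingness to pay runs from 0 up to 20.
DWL = ½ × 20 × 24 = 240.

Deadweight loss = $240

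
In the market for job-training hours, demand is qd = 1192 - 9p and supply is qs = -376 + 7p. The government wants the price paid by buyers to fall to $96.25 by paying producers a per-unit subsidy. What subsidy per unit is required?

Required subsidy s = $4 per unit

At a buyer price of 96.25, quantity demanded is 1192 − 9·96.25 = 325.75.
Sellers supply 325.75 only when they receive ps with -376 + 7·ps = 325.75, i.e. ps = 100.25.
s = ps − pb = 100.25 − 96.25 = 4.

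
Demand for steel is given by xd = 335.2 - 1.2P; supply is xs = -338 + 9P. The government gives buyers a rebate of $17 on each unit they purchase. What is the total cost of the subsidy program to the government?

Government cost = $4658

Pre-subsidy: 335.2 - 1.2P = -338 + 9P gives P* = 66, x* = 256.
With the rebate, buyers effectively pay Pb = Ps − 17, where Ps is the price sellers receive.
Demand in terms of Ps becomes xd = 335.2 − 1.2(Ps − 17) = 355.6 - 1.2Ps. Setting this equal to supply: 355.6 - 1.2Ps = -338 + 9Ps, so Ps = 68.
Buyers pay Pb = 68 − 17 = 51; x' = -338 + 9·68 = 274.
Government outlay = subsidy × quantity = 17 × 274 = 4658.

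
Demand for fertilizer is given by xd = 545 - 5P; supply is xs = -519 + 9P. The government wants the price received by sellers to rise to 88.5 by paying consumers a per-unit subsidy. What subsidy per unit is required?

Required subsidy s = 35 per unit

At a seller price of 88.5, quantity supplied is -519 + 9·88.5 = 277.5.
Buyers absorb 277.5 only when they pay Pb with 545 − 5·Pb = 277.5, i.e. Pb = 53.5.
s = Ps − Pb = 88.5 − 53.5 = 35.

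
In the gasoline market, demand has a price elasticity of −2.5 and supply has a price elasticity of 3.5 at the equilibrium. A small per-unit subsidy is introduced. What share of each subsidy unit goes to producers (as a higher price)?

For a small subsidy around the equilibrium, the benefit split depends on the relative slopes, which at a point are proportional to the elasticities.
Buyer share = εs/(εs + |εd|) = 3.5/(3.5 + 2.5) = 7/12; seller share = |εd|/(εs + |εd|) = 5/12.
So producers capture 5/12 of the subsidy.

Producer share = 5/12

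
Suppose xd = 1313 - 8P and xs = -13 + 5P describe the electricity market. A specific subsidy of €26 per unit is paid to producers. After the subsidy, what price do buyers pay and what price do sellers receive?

Buyers pay €92; sellers receive €118

Pre-subsidy: 1313 - 8P = -13 + 5P gives P* = 102, x* = 497.
With the subsidy, sellers receive Ps = Pb + 26 for each unit, where Pb is the price buyers pay.
Supply in terms of Pb becomes xs = -13 + 5(Pb + 26) = 117 + 5Pb. Setting this equal to demand: 1313 - 8Pb = 117 + 5Pb, so Pb = 92.
Sellers receive Ps = 92 + 26 = 118; x' = 1313 − 8·92 = 577.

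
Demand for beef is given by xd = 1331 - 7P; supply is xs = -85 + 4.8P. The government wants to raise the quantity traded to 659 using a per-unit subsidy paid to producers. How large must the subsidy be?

At x = 659, invert demand for the buyer price: Pb = (1331 − 659)/7 = 96; invert supply for the seller price: Ps = (659 − (-85))/4.8 = 155.
The subsidy must fill the gap: s = Ps − Pb = 155 − 96 = 59.

Required subsidy s = 59 per unit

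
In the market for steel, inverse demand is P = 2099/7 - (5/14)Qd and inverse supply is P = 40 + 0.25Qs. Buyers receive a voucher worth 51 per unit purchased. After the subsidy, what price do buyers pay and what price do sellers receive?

Pre-subsidy: 2099/7 - (5/14)Q = 40 + 0.25Q gives Q* = 428 and P* = 147.
With the rebate, buyers effectively pay Pb = Ps − 51, where Ps is the price sellers receive.
On the curves, Pb = 2099/7 - (5/14)Q and Ps = 40 + 0.25Q; the wedge Ps − Pb = 51 gives 40 + 0.25Q − (2099/7 - (5/14)Q) = 51, so Q' = 512.
Then Pb = 2099/7 − (5/14)·512 = 117 and Ps = 40 + 0.25·512 = 168.

Buyers pay 117; sellers receive 168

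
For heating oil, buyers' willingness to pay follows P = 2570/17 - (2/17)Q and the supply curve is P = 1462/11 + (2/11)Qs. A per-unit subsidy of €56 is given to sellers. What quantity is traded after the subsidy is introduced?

Pre-subsidy: 2570/17 - (2/17)Q = 1462/11 + (2/11)Q gives Q* = 61 and P* = 144.
With the subsidy, sellers receive Ps = Pb + 56 for each unit, where Pb is the price buyers pay.
On the curves, Pb = 2570/17 - (2/17)Q and Ps = 1462/11 + (2/11)Q; the wedge Ps − Pb = 56 gives 1462/11 + (2/11)Q − (2570/17 - (2/17)Q) = 56, so Q' = 248.
Then Pb = 2570/17 − (2/17)·248 = 122 and Ps = 1462/11 + (2/11)·248 = 178.

Q' = 248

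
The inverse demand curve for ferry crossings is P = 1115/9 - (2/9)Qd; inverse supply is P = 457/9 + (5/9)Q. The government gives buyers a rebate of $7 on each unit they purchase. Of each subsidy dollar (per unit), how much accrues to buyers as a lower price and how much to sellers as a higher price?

Buyers gain $2 per unit; sellers gain $5 per unit

Pre-subsidy: 1115/9 - (2/9)Q = 457/9 + (5/9)Q gives Q* = 94 and P* = 103.
With the rebate, buyers effectively pay Pb = Ps − 7, where Ps is the price sellers receive.
On the curves, Pb = 1115/9 - (2/9)Q and Ps = 457/9 + (5/9)Q; the wedge Ps − Pb = 7 gives 457/9 + (5/9)Q − (1115/9 - (2/9)Q) = 7, so Q' = 103.
Then Pb = 1115/9 − (2/9)·103 = 101 and Ps = 457/9 + (5/9)·103 = 108.
Buyers' price falls by P* − Pb = 103 − 101 = 2; sellers' price rises by Ps − P* = 108 − 103 = 5.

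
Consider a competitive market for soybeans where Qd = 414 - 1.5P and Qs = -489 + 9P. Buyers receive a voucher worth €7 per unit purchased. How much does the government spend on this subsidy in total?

Pre-subsidy: 414 - 1.5P = -489 + 9P gives P* = 86, Q* = 285.
With the rebate, buyers effectively pay Pb = Ps − 7, where Ps is the price sellers receive.
Demand in terms of Ps becomes Qd = 414 − 1.5(Ps − 7) = 424.5 - 1.5Ps. Setting this equal to supply: 424.5 - 1.5Ps = -489 + 9Ps, so Ps = 87.
Buyers pay Pb = 87 − 7 = 80; Q' = -489 + 9·87 = 294.
Government outlay = subsidy × quantity = 7 × 294 = 2058.

Government cost = €2058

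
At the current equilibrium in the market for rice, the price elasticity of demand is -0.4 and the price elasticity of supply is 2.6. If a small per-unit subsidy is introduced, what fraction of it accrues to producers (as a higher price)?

Producer share = 2/15

For a small subsidy around the equilibrium, the benefit split depends on the relative slopes, which at a point are proportional to the elasticities.
Buyer share = εs/(εs + |εd|) = 2.6/(2.6 + 0.4) = 13/15; seller share = |εd|/(εs + |εd|) = 2/15.
So producers capture 2/15 of the subsidy.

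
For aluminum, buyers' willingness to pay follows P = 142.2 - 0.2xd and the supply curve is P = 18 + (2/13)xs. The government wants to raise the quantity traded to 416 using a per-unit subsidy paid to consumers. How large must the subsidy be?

Required subsidy s = 23 per unit

At x = 416, from the demand curve buyers pay Pb = 142.2 − 0.2·416 = 59; from the supply curve sellers need Ps = 18 + (2/13)·416 = 82.
The subsidy must fill the gap: s = Ps − Pb = 82 − 59 = 23.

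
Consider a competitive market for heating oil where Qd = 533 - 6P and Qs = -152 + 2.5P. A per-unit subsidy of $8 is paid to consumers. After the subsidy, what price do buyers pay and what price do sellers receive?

Buyers pay 1330/17; sellers receive 1466/17

Pre-subsidy: 533 - 6P = -152 + 2.5P gives P* = 1370/17, Q* = 841/17.
With the rebate, buyers effectively pay Pb = Ps − 8, where Ps is the price sellers receive.
Demand in terms of Ps becomes Qd = 533 − 6(Ps − 8) = 581 - 6Ps. Setting this equal to supply: 581 - 6Ps = -152 + 2.5Ps, so Ps = 1466/17.
Buyers pay Pb = 1466/17 − 8 = 1330/17; Q' = -152 + 2.5·(1466/17) = 1081/17.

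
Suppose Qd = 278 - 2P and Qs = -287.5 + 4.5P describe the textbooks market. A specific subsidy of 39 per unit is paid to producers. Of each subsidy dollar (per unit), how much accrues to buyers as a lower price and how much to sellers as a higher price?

Pre-subsidy: 278 - 2P = -287.5 + 4.5P gives P* = 87, Q* = 104.
With the subsidy, sellers receive Ps = Pb + 39 for each unit, where Pb is the price buyers pay.
Supply in terms of Pb becomes Qs = -287.5 + 4.5(Pb + 39) = -112 + 4.5Pb. Setting this equal to demand: 278 - 2Pb = -112 + 4.5Pb, so Pb = 60.
Sellers receive Ps = 60 + 39 = 99; Q' = 278 − 2·60 = 158.
Buyers' price falls by P* − Pb = 87 − 60 = 27; sellers' price rises by Ps − P* = 99 − 87 = 12.

Buyers gain 27 per unit; sellers gain 12 per unit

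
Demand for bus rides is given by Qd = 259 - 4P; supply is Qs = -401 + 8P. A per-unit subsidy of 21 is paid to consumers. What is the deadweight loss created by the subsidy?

Pre-subsidy: 259 - 4P = -401 + 8P gives P* = 55, Q* = 39.
With the rebate, buyers effectively pay Pb = Ps − 21, where Ps is the price sellers receive.
Demand in terms of Ps becomes Qd = 259 − 4(Ps − 21) = 343 - 4Ps. Setting this equal to supply: 343 - 4Ps = -401 + 8Ps, so Ps = 62.
Buyers pay Pb = 62 − 21 = 41; Q' = -401 + 8·62 = 95.
The subsidy expands output by 95 − 39 = 56 past the efficient level; on those units the gap between marginal cost and willingness to pay runs from 0 up to 21.
DWL = ½ × 21 × 56 = 588.

Deadweight loss = 588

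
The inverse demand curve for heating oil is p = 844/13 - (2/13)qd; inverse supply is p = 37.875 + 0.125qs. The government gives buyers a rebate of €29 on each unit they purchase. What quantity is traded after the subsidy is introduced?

q' = 201

Pre-subsidy: 844/13 - (2/13)q = 37.875 + 0.125q gives q* = 97 and p* = 50.
With the rebate, buyers effectively pay pb = ps − 29, where ps is the price sellers receive.
On the curves, pb = 844/13 - (2/13)q and ps = 37.875 + 0.125q; the wedge ps − pb = 29 gives 37.875 + 0.125q − (844/13 - (2/13)q) = 29, so q' = 201.
Then pb = 844/13 − (2/13)·201 = 34 and ps = 37.875 + 0.125·201 = 63.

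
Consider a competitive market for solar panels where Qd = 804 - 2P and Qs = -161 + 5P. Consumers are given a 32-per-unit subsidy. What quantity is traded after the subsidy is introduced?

Pre-subsidy: 804 - 2P = -161 + 5P gives P* = 965/7, Q* = 3698/7.
With the rebate, buyers effectively pay Pb = Ps − 32, where Ps is the price sellers receive.
Demand in terms of Ps becomes Qd = 804 − 2(Ps − 32) = 868 - 2Ps. Setting this equal to supply: 868 - 2Ps = -161 + 5Ps, so Ps = 147.
Buyers pay Pb = 147 − 32 = 115; Q' = -161 + 5·147 = 574.

Q' = 574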